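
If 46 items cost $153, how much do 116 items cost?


Direct proportion: y/x = constant
k = 153/46 ≈ 3.3261
y₂ = k × 116 = 153 × 116 / 46 = 17748/46
≈ 385.83

385.83


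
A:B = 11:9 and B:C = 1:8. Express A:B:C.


Match B: multiply A:B by 1 → 11:9
Multiply B:C by 9 → 9:72
Combined: 11:9:72
GCD = 1
= 11:9:72

11:9:72


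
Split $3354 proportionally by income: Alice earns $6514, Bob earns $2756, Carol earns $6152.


Total income = 6514 + 2756 + 6152 = $15422
Alice: $3354 × 6514/15422 = $1416.67
Bob: $3354 × 2756/15422 = $599.38
Carol: $3354 × 6152/15422 = $1337.95
= Alice: $1416.67, Bob: $599.38, Carol: $1337.95

Alice: $1416.67, Bob: $599.38, Carol: $1337.95


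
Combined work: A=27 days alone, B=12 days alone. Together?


Rate of A = 1/27 per day
Rate of B = 1/12 per day
Combined rate = 1/27 + 1/12 = 39/324 ≈ 0.1204 per day
Days = 1 / combined rate = 324/39
≈ 8.31 days

8.31 days


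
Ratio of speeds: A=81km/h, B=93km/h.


Ratio = 81:93
GCD = 3
Simplified = 27:31
Time ratio (same distance) = 31:27
Speed ratio = 27:31

27:31


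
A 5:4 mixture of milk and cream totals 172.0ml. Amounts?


Total parts = 5 + 4 = 9
milk: 172.0 × 5/9 = 95.6ml
cream: 172.0 × 4/9 = 76.4ml
= 95.6ml and 76.4ml

95.6ml and 76.4ml


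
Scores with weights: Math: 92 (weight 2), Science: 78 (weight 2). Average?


Numerator = 92×2 + 78×2
= 184 + 156
= 340
Total weight = 4
Weighted avg = 340/4
= 85.00

85.00


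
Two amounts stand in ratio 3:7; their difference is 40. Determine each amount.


Let A = 3k, B = 7k.
7k - 3k = 40
4k = 40 → k = 40/4 = 10
A = 3×10 = 30, B = 7×10 = 70
= A = 30, B = 70

A = 30, B = 70


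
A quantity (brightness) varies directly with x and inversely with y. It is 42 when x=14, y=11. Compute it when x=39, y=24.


z = k·x/y
Solve for k using the known point: k = z·y/x = 42×11/14 = 462/14 = 33.0000
Now evaluate at x=39, y=24:
z = k × 39 / 24 = (462 × 39) / (14 × 24) = 18018/336
= 53.6250

53.6250


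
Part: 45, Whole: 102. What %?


Percentage = (part / whole) × 100
= (45 / 102) × 100
≈ 44.12%

44.12%


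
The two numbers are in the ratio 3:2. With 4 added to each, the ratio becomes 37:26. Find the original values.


Let A = 3k, B = 2k.
(3k + 4) / (2k + 4) = 37/26
Cross-multiply: 26(3k + 4) = 37(2k + 4)
78k + 104 = 74k + 148
78k - 74k = 148 - 104
4k = 44
k = 44/4 = 11
A = 3×11 = 33, B = 2×11 = 22
= A = 33, B = 22

A = 33, B = 22


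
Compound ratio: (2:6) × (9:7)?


Compound ratio = (2×9) : (6×7)
= 18:42
GCD = 6
= 3:7

3:7


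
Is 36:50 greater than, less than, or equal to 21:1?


36/50 = 0.7200
21/1 = 21.0000
0.7200 < 21.0000, so 36:50 is less
= less than

less than


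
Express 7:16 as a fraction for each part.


Total parts = 7 + 16 = 23
First part: 7/23 = 7/23
Second part: 16/23 = 16/23
= 7/23 and 16/23

7/23 and 16/23


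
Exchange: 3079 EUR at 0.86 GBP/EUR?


Amount × rate = 3079 × 0.86
= 2647.94 GBP

2647.94 GBP


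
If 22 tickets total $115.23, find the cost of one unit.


Unit rate = total / quantity
= 115.23 / 22
= $5.24 per unit

$5.24 per unit


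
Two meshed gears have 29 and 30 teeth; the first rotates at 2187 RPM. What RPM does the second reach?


Gear ratio = 29:30 = 29:30
RPM_B = RPM_A × (teeth_A / teeth_B)
= 2187 × (29/30)
= 2114.1 RPM

2114.1 RPM


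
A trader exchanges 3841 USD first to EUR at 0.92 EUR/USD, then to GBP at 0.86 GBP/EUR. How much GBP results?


Step 1: 3841 USD × 0.92 = 3533.72 EUR
Step 2: 3533.72 EUR × 0.86 = 3039.00 GBP
Implied rate USD→GBP = 0.92 × 0.86 = 0.7912
= 3039.00 GBP

3039.00 GBP


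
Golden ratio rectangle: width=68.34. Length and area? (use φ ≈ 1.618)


φ = (1 + √5) / 2 ≈ 1.618
Length = width × φ = 68.34 × 1.618 = 110.57412
≈ 110.57
Area = width × length = 68.34 × 110.57412 = 7556.6353608 ≈ 7556.64
= Length: 110.57, Area: 7556.64

Length: 110.57, Area: 7556.64


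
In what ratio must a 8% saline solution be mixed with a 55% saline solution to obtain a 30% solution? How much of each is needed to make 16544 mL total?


Let x parts of 8% mix with y parts of 55%.
8x + 55y = 30(x + y)
8x + 55y = 30x + 30y
x(8 - 30) = y(30 - 55)
x/y = (55 - 30)/(30 - 8) = 25/22
Simplify: 25:22
Total parts = 47; one part = 16544/47 = 352.00 mL
8% solution: 25×352.00 = 8800.00 mL
55% solution: 22×352.00 = 7744.00 mL
= ratio 25:22; 8800.00 mL and 7744.00 mL

ratio 25:22; 8800.00 mL and 7744.00 mL


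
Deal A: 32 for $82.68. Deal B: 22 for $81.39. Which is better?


Deal A: $82.68/32 = $2.5838/unit
Deal B: $81.39/22 = $3.6995/unit
A is cheaper per unit
= Deal A

Deal A


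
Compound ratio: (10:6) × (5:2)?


Compound ratio = (10×5) : (6×2)
= 50:12
GCD = 2
= 25:6

25:6


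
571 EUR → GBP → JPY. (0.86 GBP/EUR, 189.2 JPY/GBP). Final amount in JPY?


Step 1: 571 EUR × 0.86 = 491.06 GBP
Step 2: 491.06 GBP × 189.2 = 92908.55 JPY
Implied rate EUR→JPY = 0.86 × 189.2 = 162.7120
= 92908.55 JPY

92908.55 JPY


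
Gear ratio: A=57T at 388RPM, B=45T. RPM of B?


Gear ratio = 57:45 = 19:15
RPM_B = RPM_A × (teeth_A / teeth_B)
= 388 × (57/45)
= 491.5 RPM

491.5 RPM


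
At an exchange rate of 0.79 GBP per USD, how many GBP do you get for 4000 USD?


Amount × rate = 4000 × 0.79
= 3160.00 GBP

3160.00 GBP


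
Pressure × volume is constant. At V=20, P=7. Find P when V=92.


Inverse proportion: x × y = constant
k = 20 × 7 = 140
y₂ = k / 92 = 140 / 92
= 1.52

1.52


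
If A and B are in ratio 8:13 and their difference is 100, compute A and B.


Let A = 8k, B = 13k.
13k - 8k = 100
5k = 100 → k = 100/5 = 20
A = 8×20 = 160, B = 13×20 = 260
= A = 160, B = 260

A = 160, B = 260


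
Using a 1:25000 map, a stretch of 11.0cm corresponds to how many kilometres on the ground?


Real distance = map distance × scale
= 11.0cm × 25000
= 275000 cm = 2750.0 m
= 2.750 km

2.750 km


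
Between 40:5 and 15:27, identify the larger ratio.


40/5 = 8.0000
15/27 = 0.5556
8.0000 > 0.5556, so 40:5 is greater
= 40:5

40:5


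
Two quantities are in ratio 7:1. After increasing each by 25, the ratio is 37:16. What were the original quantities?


Let A = 7k, B = 1k.
(7k + 25) / (1k + 25) = 37/16
Cross-multiply: 16(7k + 25) = 37(1k + 25)
112k + 400 = 37k + 925
112k - 37k = 925 - 400
75k = 525
k = 525/75 = 7
A = 7×7 = 49, B = 1×7 = 7
= A = 49, B = 7

A = 49, B = 7


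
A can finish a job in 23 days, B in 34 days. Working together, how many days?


Rate of A = 1/23 per day
Rate of B = 1/34 per day
Combined rate = 1/23 + 1/34 = 57/782 ≈ 0.0729 per day
Days = 1 / combined rate = 782/57
≈ 13.72 days

13.72 days


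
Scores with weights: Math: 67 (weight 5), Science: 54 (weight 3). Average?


Numerator = 67×5 + 54×3
= 335 + 162
= 497
Total weight = 8
Weighted avg = 497/8
= 62.13

62.13


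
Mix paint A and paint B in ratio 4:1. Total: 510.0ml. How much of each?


Total parts = 4 + 1 = 5
paint A: 510.0 × 4/5 = 408.0ml
paint B: 510.0 × 1/5 = 102.0ml
= 408.0ml and 102.0ml

408.0ml and 102.0ml


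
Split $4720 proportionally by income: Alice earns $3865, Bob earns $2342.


Total income = 3865 + 2342 = $6207
Alice: $4720 × 3865/6207 = $2939.07
Bob: $4720 × 2342/6207 = $1780.93
= Alice: $2939.07, Bob: $1780.93

Alice: $2939.07, Bob: $1780.93


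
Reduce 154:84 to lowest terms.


GCD(154, 84) = 14
154/14 : 84/14
= 11:6

11:6


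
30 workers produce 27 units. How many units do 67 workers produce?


Direct proportion: y/x = constant
k = 27/30 = 0.9000
y₂ = k × 67 = 27 × 67 / 30 = 1809/30
= 60.30

60.30


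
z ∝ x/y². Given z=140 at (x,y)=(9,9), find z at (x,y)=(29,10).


z = k·x/y²
Solve for k using the known point: k = z·y²/x = 140×81/9 = 11340/9 = 1260.0000
Now evaluate at x=29, y=10:
z = k × 29 / 100 = (11340 × 29) / (9 × 100) = 328860/900
= 365.4000

365.4000


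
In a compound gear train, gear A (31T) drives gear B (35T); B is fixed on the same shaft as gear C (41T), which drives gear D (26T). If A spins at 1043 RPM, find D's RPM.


Stage 1: RPM_B = RPM_A × t_A/t_B = 1043 × 31/35 = 32333/35 = 923.80
B and C share a shaft → RPM_C = RPM_B
Stage 2: RPM_D = RPM_C × t_C/t_D = RPM_A × (t_A×t_C)/(t_B×t_D)
Overall ratio = (31×41)/(35×26) = 1271/910
RPM_D = 1043 × 1271/910 = 1325653/910
≈ 1456.76 RPM

1456.76 RPM


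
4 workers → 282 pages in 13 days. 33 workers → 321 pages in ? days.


Days ∝ work / workers, so d₂ = d₁ × (m₁/m₂) × (w₂/w₁)
Workers factor (inverse): 4/33 ≈ 0.1212
Work factor (direct): 321/282 ≈ 1.1383
d₂ = 13 × 4/33 × 321/282 = (13 × 4 × 321) / (33 × 282) = 16692/9306
≈ 1.79 days

1.79 days


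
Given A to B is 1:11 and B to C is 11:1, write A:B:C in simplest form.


Match B: multiply A:B by 11 → 11:121
Multiply B:C by 11 → 121:11
Combined: 11:121:11
GCD = 11
= 1:11:1

1:11:1


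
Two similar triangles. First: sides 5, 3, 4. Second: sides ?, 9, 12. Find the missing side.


Scale factor = 9/3 = 3
Missing side = 5 × 3
= 15.0

15.0


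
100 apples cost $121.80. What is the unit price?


Unit rate = total / quantity
= 121.80 / 100
= $1.22 per unit

$1.22 per unit


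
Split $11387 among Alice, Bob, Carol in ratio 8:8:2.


Total parts = 8 + 8 + 2 = 18
Alice: 11387 × 8/18 = 5060.89
Bob: 11387 × 8/18 = 5060.89
Carol: 11387 × 2/18 = 1265.22
= Alice: $5060.89, Bob: $5060.89, Carol: $1265.22

Alice: $5060.89, Bob: $5060.89, Carol: $1265.22


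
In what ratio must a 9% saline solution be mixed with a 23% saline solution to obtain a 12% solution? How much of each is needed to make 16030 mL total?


Let x parts of 9% mix with y parts of 23%.
9x + 23y = 12(x + y)
9x + 23y = 12x + 12y
x(9 - 12) = y(12 - 23)
x/y = (23 - 12)/(12 - 9) = 11/3
Simplify: 11:3
Total parts = 14; one part = 16030/14 = 1145.00 mL
9% solution: 11×1145.00 = 12595.00 mL
23% solution: 3×1145.00 = 3435.00 mL
= ratio 11:3; 12595.00 mL and 3435.00 mL

ratio 11:3; 12595.00 mL and 3435.00 mL


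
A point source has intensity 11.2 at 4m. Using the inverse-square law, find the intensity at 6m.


I₁d₁² = I₂d₂²
I₂ = I₁ × (d₁/d₂)²
= 11.2 × (4/6)²
= 11.2 × 16/36
= 179.2/36
≈ 4.9778

4.9778


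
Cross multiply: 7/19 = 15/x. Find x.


Cross multiply: 7 × x = 19 × 15
7x = 285
x = 285 / 7
= 40.71

40.71


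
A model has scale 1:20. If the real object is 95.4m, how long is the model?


Model size = real / scale
= 95.4 / 20
= 4.7700 m

4.7700 m


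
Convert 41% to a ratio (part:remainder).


41% means 41 parts out of 100; remainder = 59
Part : remainder = 41:59
GCD = 1
= 41:59

41:59


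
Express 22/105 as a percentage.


Percentage = (part / whole) × 100
= (22 / 105) × 100
≈ 20.95%

20.95%


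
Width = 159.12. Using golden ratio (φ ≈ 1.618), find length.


φ = (1 + √5) / 2 ≈ 1.618
Length = width × φ = 159.12 × 1.618 = 257.45616
≈ 257.46

257.46


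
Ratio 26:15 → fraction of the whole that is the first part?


Total parts = 26 + 15 = 41
First part: 26/41 = 26/41
= 26/41

26/41


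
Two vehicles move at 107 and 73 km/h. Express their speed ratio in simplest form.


Ratio = 107:73
GCD = 1
Simplified = 107:73
Time ratio (same distance) = 73:107
Speed ratio = 107:73

107:73


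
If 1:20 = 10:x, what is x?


Cross multiply: 1 × x = 20 × 10
1x = 200
x = 200 / 1
= 200.00

200.00


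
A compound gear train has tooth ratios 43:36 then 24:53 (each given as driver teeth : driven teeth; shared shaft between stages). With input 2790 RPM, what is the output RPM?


Stage 1: RPM_B = RPM_A × t_A/t_B = 2790 × 43/36 = 119970/36 = 3332.50
B and C share a shaft → RPM_C = RPM_B
Stage 2: RPM_D = RPM_C × t_C/t_D = RPM_A × (t_A×t_C)/(t_B×t_D)
Overall ratio = (43×24)/(36×53) = 1032/1908
RPM_D = 2790 × 1032/1908 = 2879280/1908
≈ 1509.06 RPM

1509.06 RPM


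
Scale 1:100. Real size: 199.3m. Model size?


Model size = real / scale
= 199.3 / 100
= 1.9930 m

1.9930 m


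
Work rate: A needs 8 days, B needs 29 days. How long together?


Rate of A = 1/8 per day
Rate of B = 1/29 per day
Combined rate = 1/8 + 1/29 = 37/232 ≈ 0.1595 per day
Days = 1 / combined rate = 232/37
≈ 6.27 days

6.27 days


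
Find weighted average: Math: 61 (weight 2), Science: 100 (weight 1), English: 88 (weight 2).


Numerator = 61×2 + 100×1 + 88×2
= 122 + 100 + 176
= 398
Total weight = 5
Weighted avg = 398/5
= 79.60

79.60


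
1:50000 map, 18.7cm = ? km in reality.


Real distance = map distance × scale
= 18.7cm × 50000
= 935000 cm = 9350.0 m
= 9.350 km

9.350 km


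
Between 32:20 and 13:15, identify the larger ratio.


32/20 = 1.6000
13/15 = 0.8667
1.6000 > 0.8667, so 32:20 is greater
= 32:20

32:20


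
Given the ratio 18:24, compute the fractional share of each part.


Total parts = 18 + 24 = 42
First part: 18/42 = 3/7
Second part: 24/42 = 4/7
= 3/7 and 4/7

3/7 and 4/7


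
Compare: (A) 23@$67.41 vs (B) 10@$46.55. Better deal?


Deal A: $67.41/23 = $2.9309/unit
Deal B: $46.55/10 = $4.6550/unit
A is cheaper per unit
= Deal A

Deal A


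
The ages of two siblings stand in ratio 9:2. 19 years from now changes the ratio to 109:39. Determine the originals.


Let A = 9k, B = 2k.
(9k + 19) / (2k + 19) = 109/39
Cross-multiply: 39(9k + 19) = 109(2k + 19)
351k + 741 = 218k + 2071
351k - 218k = 2071 - 741
133k = 1330
k = 1330/133 = 10
A = 9×10 = 90, B = 2×10 = 20
= A = 90, B = 20

A = 90, B = 20


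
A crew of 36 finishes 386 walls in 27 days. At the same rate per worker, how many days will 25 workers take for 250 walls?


Days ∝ work / workers, so d₂ = d₁ × (m₁/m₂) × (w₂/w₁)
Workers factor (inverse): 36/25 = 1.4400
Work factor (direct): 250/386 ≈ 0.6477
d₂ = 27 × 36/25 × 250/386 = (27 × 36 × 250) / (25 × 386) = 243000/9650
≈ 25.18 days

25.18 days


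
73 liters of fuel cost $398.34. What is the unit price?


Unit rate = total / quantity
= 398.34 / 73
= $5.46 per unit

$5.46 per unit


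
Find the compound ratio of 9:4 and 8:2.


Compound ratio = (9×8) : (4×2)
= 72:8
GCD = 8
= 9:1

9:1


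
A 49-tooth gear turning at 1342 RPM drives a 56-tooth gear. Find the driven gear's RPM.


Gear ratio = 49:56 = 7:8
RPM_B = RPM_A × (teeth_A / teeth_B)
= 1342 × (49/56)
= 1174.3 RPM

1174.3 RPM


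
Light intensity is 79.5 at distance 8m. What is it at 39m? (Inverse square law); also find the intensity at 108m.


I₁d₁² = I₂d₂²
I at 39m = 79.5 × (8/39)² = 79.5 × 64/1521 = 5088/1521 ≈ 3.3452
I at 108m = 79.5 × (8/108)² = 79.5 × 64/11664 = 5088/11664 ≈ 0.4362
= 3.3452 and 0.4362

3.3452 and 0.4362


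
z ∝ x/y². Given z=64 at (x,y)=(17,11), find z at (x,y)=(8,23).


z = k·x/y²
Solve for k using the known point: k = z·y²/x = 64×121/17 = 7744/17 ≈ 455.5294
Now evaluate at x=8, y=23:
z = k × 8 / 529 = (7744 × 8) / (17 × 529) = 61952/8993
≈ 6.8889

6.8889


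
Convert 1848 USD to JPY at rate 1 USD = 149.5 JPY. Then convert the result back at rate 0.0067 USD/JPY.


Amount × rate = 1848 × 149.5 = 276276.00 JPY
Round-trip: 276276.00 × 0.0067 = 1851.05 USD
= 276276.00 JPY, then 1851.05 USD

276276.00 JPY, then 1851.05 USD


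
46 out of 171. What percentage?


Percentage = (part / whole) × 100
= (46 / 171) × 100
≈ 26.90%

26.90%


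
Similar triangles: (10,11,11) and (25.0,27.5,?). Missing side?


Scale factor = 25.0/10 = 2.5
Missing side = 11 × 2.5
= 27.5

27.5


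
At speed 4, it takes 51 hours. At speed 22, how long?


Inverse proportion: x × y = constant
k = 4 × 51 = 204
y₂ = k / 22 = 204 / 22
= 9.27

9.27


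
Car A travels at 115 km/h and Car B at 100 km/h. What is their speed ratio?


Ratio = 115:100
GCD = 5
Simplified = 23:20
Time ratio (same distance) = 20:23
Speed ratio = 23:20

23:20


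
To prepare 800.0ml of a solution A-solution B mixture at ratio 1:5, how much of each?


Total parts = 1 + 5 = 6
solution A: 800.0 × 1/6 = 133.3ml
solution B: 800.0 × 5/6 = 666.7ml
= 133.3ml and 666.7ml

133.3ml and 666.7ml


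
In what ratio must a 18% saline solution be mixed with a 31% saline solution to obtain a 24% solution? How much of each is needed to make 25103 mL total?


Let x parts of 18% mix with y parts of 31%.
18x + 31y = 24(x + y)
18x + 31y = 24x + 24y
x(18 - 24) = y(24 - 31)
x/y = (31 - 24)/(24 - 18) = 7/6
Simplify: 7:6
Total parts = 13; one part = 25103/13 = 1931.00 mL
18% solution: 7×1931.00 = 13517.00 mL
31% solution: 6×1931.00 = 11586.00 mL
= ratio 7:6; 13517.00 mL and 11586.00 mL

ratio 7:6; 13517.00 mL and 11586.00 mL


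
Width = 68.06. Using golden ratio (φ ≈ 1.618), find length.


φ = (1 + √5) / 2 ≈ 1.618
Length = width × φ = 68.06 × 1.618 = 110.12108
≈ 110.12

110.12


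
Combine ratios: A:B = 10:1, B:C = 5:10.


Match B: multiply A:B by 5 → 50:5
Multiply B:C by 1 → 5:10
Combined: 50:5:10
GCD = 5
= 10:1:2

10:1:2


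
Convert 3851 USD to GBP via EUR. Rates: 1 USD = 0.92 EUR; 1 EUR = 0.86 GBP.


Step 1: 3851 USD × 0.92 = 3542.92 EUR
Step 2: 3542.92 EUR × 0.86 = 3046.91 GBP
Implied rate USD→GBP = 0.92 × 0.86 = 0.7912
= 3046.91 GBP

3046.91 GBP


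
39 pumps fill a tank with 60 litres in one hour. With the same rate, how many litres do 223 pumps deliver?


Direct proportion: y/x = constant
k = 60/39 ≈ 1.5385
y₂ = k × 223 = 60 × 223 / 39 = 13380/39
≈ 343.08

343.08


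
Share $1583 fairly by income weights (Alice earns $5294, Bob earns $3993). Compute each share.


Total income = 5294 + 3993 = $9287
Alice: $1583 × 5294/9287 = $902.38
Bob: $1583 × 3993/9287 = $680.62
= Alice: $902.38, Bob: $680.62

Alice: $902.38, Bob: $680.62


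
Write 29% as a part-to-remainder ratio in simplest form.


29% means 29 parts out of 100; remainder = 71
Part : remainder = 29:71
GCD = 1
= 29:71

29:71


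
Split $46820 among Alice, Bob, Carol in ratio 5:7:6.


Total parts = 5 + 7 + 6 = 18
Alice: 46820 × 5/18 = 13005.56
Bob: 46820 × 7/18 = 18207.78
Carol: 46820 × 6/18 = 15606.67
= Alice: $13005.56, Bob: $18207.78, Carol: $15606.67

Alice: $13005.56, Bob: $18207.78, Carol: $15606.67


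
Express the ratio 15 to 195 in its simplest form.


GCD(15, 195) = 15
15/15 : 195/15
= 1:13

1:13


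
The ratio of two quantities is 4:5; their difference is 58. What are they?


Let A = 4k, B = 5k.
5k - 4k = 58
1k = 58 → k = 58/1 = 58
A = 4×58 = 232, B = 5×58 = 290
= A = 232, B = 290

A = 232, B = 290


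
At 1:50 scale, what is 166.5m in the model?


Model size = real / scale
= 166.5 / 50
= 3.3300 m

3.3300 m


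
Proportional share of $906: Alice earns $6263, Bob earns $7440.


Total income = 6263 + 7440 = $13703
Alice: $906 × 6263/13703 = $414.09
Bob: $906 × 7440/13703 = $491.91
= Alice: $414.09, Bob: $491.91

Alice: $414.09, Bob: $491.91


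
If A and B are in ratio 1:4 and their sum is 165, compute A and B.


Let A = 1k, B = 4k.
1k + 4k = 165
5k = 165 → k = 165/5 = 33
A = 1×33 = 33, B = 4×33 = 132
= A = 33, B = 132

A = 33, B = 132


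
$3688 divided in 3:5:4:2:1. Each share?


Total parts = 3 + 5 + 4 + 2 + 1 = 15
Part 1: 3688 × 3/15 = 737.60
Part 2: 3688 × 5/15 = 1229.33
Part 3: 3688 × 4/15 = 983.47
Part 4: 3688 × 2/15 = 491.73
Part 5: 3688 × 1/15 = 245.87
= Part 1: $737.60, Part 2: $1229.33, Part 3: $983.47, Part 4: $491.73, Part 5: $245.87

Part 1: $737.60, Part 2: $1229.33, Part 3: $983.47, Part 4: $491.73, Part 5: $245.87


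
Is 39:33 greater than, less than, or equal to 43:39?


39/33 = 1.1818
43/39 = 1.1026
1.1818 > 1.1026, so 39:33 is greater
= greater than

greater than


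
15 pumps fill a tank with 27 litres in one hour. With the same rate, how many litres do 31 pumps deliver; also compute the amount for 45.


Direct proportion: y/x = constant
k = 27/15 = 1.8000
y at x=31: k × 31 = 27 × 31 / 15 = 837/15 = 55.80
y at x=45: k × 45 = 27 × 45 / 15 = 1215/15 = 81.00
= 55.80 and 81.00

55.80 and 81.00


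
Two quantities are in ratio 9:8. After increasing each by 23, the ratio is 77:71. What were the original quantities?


Let A = 9k, B = 8k.
(9k + 23) / (8k + 23) = 77/71
Cross-multiply: 71(9k + 23) = 77(8k + 23)
639k + 1633 = 616k + 1771
639k - 616k = 1771 - 1633
23k = 138
k = 138/23 = 6
A = 9×6 = 54, B = 8×6 = 48
= A = 54, B = 48

A = 54, B = 48


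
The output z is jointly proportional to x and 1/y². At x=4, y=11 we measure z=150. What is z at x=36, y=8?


z = k·x/y²
Solve for k using the known point: k = z·y²/x = 150×121/4 = 18150/4 = 4537.5000
Now evaluate at x=36, y=8:
z = k × 36 / 64 = (18150 × 36) / (4 × 64) = 653400/256
≈ 2552.3438

2552.3438


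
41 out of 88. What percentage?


Percentage = (part / whole) × 100
= (41 / 88) × 100
≈ 46.59%

46.59%


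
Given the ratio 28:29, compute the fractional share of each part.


Total parts = 28 + 29 = 57
First part: 28/57 = 28/57
Second part: 29/57 = 29/57
= 28/57 and 29/57

28/57 and 29/57


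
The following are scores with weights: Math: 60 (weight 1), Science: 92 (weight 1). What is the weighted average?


Numerator = 60×1 + 92×1
= 60 + 92
= 152
Total weight = 2
Weighted avg = 152/2
= 76.00

76.00


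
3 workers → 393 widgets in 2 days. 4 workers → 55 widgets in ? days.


Days ∝ work / workers, so d₂ = d₁ × (m₁/m₂) × (w₂/w₁)
Workers factor (inverse): 3/4 = 0.7500
Work factor (direct): 55/393 ≈ 0.1399
d₂ = 2 × 3/4 × 55/393 = (2 × 3 × 55) / (4 × 393) = 330/1572
≈ 0.21 days

0.21 days


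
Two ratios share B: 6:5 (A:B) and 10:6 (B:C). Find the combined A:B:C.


Match B: multiply A:B by 10 → 60:50
Multiply B:C by 5 → 50:30
Combined: 60:50:30
GCD = 10
= 6:5:3

6:5:3


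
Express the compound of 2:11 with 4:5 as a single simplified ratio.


Compound ratio = (2×4) : (11×5)
= 8:55
GCD = 1
= 8:55

8:55


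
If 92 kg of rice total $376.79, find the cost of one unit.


Unit rate = total / quantity
= 376.79 / 92
= $4.10 per unit

$4.10 per unit


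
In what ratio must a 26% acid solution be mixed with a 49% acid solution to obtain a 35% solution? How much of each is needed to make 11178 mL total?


Let x parts of 26% mix with y parts of 49%.
26x + 49y = 35(x + y)
26x + 49y = 35x + 35y
x(26 - 35) = y(35 - 49)
x/y = (49 - 35)/(35 - 26) = 14/9
Simplify: 14:9
Total parts = 23; one part = 11178/23 = 486.00 mL
26% solution: 14×486.00 = 6804.00 mL
49% solution: 9×486.00 = 4374.00 mL
= ratio 14:9; 6804.00 mL and 4374.00 mL

ratio 14:9; 6804.00 mL and 4374.00 mL


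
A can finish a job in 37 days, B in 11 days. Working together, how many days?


Rate of A = 1/37 per day
Rate of B = 1/11 per day
Combined rate = 1/37 + 1/11 = 48/407 ≈ 0.1179 per day
Days = 1 / combined rate = 407/48
≈ 8.48 days

8.48 days


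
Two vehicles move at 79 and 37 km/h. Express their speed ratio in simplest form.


Ratio = 79:37
GCD = 1
Simplified = 79:37
Time ratio (same distance) = 37:79
Speed ratio = 79:37

79:37


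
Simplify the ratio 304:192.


GCD(304, 192) = 16
304/16 : 192/16
= 19:12

19:12


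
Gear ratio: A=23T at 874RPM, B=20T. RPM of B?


Gear ratio = 23:20 = 23:20
RPM_B = RPM_A × (teeth_A / teeth_B)
= 874 × (23/20)
= 1005.1 RPM

1005.1 RPM


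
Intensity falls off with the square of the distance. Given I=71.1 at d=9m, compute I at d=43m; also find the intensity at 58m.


I₁d₁² = I₂d₂²
I at 43m = 71.1 × (9/43)² = 71.1 × 81/1849 = 5759.1/1849 ≈ 3.1147
I at 58m = 71.1 × (9/58)² = 71.1 × 81/3364 = 5759.1/3364 ≈ 1.7120
= 3.1147 and 1.7120

3.1147 and 1.7120


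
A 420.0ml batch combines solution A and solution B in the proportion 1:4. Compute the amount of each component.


Total parts = 1 + 4 = 5
solution A: 420.0 × 1/5 = 84.0ml
solution B: 420.0 × 4/5 = 336.0ml
= 84.0ml and 336.0ml

84.0ml and 336.0ml


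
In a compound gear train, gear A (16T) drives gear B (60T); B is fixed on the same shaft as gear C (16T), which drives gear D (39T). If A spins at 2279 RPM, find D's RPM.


Stage 1: RPM_B = RPM_A × t_A/t_B = 2279 × 16/60 = 36464/60 ≈ 607.73
B and C share a shaft → RPM_C = RPM_B
Stage 2: RPM_D = RPM_C × t_C/t_D = RPM_A × (t_A×t_C)/(t_B×t_D)
Overall ratio = (16×16)/(60×39) = 256/2340
RPM_D = 2279 × 256/2340 = 583424/2340
≈ 249.33 RPM

249.33 RPM


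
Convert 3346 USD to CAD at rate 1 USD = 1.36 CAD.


Amount × rate = 3346 × 1.36
= 4550.56 CAD

4550.56 CAD


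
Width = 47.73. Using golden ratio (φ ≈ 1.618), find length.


φ = (1 + √5) / 2 ≈ 1.618
Length = width × φ = 47.73 × 1.618 = 77.22714
≈ 77.23

77.23


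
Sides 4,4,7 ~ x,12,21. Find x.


Scale factor = 12/4 = 3
Missing side = 4 × 3
= 12.0

12.0


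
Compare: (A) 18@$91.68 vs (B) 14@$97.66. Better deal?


Deal A: $91.68/18 = $5.0933/unit
Deal B: $97.66/14 = $6.9757/unit
A is cheaper per unit
= Deal A

Deal A


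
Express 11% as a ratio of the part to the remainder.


11% means 11 parts out of 100; remainder = 89
Part : remainder = 11:89
GCD = 1
= 11:89

11:89


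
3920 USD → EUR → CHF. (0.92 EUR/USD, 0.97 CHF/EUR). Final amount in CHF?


Step 1: 3920 USD × 0.92 = 3606.40 EUR
Step 2: 3606.40 EUR × 0.97 = 3498.21 CHF
Implied rate USD→CHF = 0.92 × 0.97 = 0.8924
= 3498.21 CHF

3498.21 CHF


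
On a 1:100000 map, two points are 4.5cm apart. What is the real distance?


Real distance = map distance × scale
= 4.5cm × 100000
= 450000 cm = 4500.0 m
= 4.500 km

4.500 km


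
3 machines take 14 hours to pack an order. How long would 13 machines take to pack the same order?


Inverse proportion: x × y = constant
k = 3 × 14 = 42
y₂ = k / 13 = 42 / 13
= 3.23

3.23


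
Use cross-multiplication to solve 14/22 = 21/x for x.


Cross multiply: 14 × x = 22 × 21
14x = 462
x = 462 / 14
= 33.00

33.00


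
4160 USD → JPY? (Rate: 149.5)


Amount × rate = 4160 × 149.5
= 621920.00 JPY

621920.00 JPY


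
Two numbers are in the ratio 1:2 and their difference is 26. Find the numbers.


Let A = 1k, B = 2k.
2k - 1k = 26
1k = 26 → k = 26/1 = 26
A = 1×26 = 26, B = 2×26 = 52
= A = 26, B = 52

A = 26, B = 52


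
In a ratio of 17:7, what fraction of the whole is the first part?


Total parts = 17 + 7 = 24
First part: 17/24 = 17/24
= 17/24

17/24


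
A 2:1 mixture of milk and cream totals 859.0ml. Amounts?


Total parts = 2 + 1 = 3
milk: 859.0 × 2/3 = 572.7ml
cream: 859.0 × 1/3 = 286.3ml
= 572.7ml and 286.3ml

572.7ml and 286.3ml


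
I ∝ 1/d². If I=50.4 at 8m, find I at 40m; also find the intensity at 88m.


I₁d₁² = I₂d₂²
I at 40m = 50.4 × (8/40)² = 50.4 × 64/1600 = 3225.6/1600 = 2.0160
I at 88m = 50.4 × (8/88)² = 50.4 × 64/7744 = 3225.6/7744 ≈ 0.4165
= 2.0160 and 0.4165

2.0160 and 0.4165


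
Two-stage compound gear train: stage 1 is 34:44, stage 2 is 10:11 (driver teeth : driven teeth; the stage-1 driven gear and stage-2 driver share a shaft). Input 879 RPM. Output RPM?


Stage 1: RPM_B = RPM_A × t_A/t_B = 879 × 34/44 = 29886/44 ≈ 679.23
B and C share a shaft → RPM_C = RPM_B
Stage 2: RPM_D = RPM_C × t_C/t_D = RPM_A × (t_A×t_C)/(t_B×t_D)
Overall ratio = (34×10)/(44×11) = 340/484
RPM_D = 879 × 340/484 = 298860/484
≈ 617.48 RPM

617.48 RPM


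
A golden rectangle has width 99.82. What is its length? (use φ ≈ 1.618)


φ = (1 + √5) / 2 ≈ 1.618
Length = width × φ = 99.82 × 1.618 = 161.50876
≈ 161.51

161.51


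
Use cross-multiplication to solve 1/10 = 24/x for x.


Cross multiply: 1 × x = 10 × 24
1x = 240
x = 240 / 1
= 240.00

240.00


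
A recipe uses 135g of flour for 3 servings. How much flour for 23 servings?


Direct proportion: y/x = constant
k = 135/3 = 45.0000
y₂ = k × 23 = 135 × 23 / 3 = 3105/3
= 1035.00

1035.00


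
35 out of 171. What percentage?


Percentage = (part / whole) × 100
= (35 / 171) × 100
≈ 20.47%

20.47%


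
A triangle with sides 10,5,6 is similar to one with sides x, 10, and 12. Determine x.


Scale factor = 10/5 = 2
Missing side = 10 × 2
= 20.0

20.0


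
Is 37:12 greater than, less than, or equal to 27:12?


37/12 = 3.0833
27/12 = 2.2500
3.0833 > 2.2500, so 37:12 is greater
= greater than

greater than


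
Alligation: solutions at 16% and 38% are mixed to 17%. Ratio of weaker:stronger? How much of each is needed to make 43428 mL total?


Let x parts of 16% mix with y parts of 38%.
16x + 38y = 17(x + y)
16x + 38y = 17x + 17y
x(16 - 17) = y(17 - 38)
x/y = (38 - 17)/(17 - 16) = 21/1
Simplify: 21:1
Total parts = 22; one part = 43428/22 = 1974.00 mL
16% solution: 21×1974.00 = 41454.00 mL
38% solution: 1×1974.00 = 1974.00 mL
= ratio 21:1; 41454.00 mL and 1974.00 mL

ratio 21:1; 41454.00 mL and 1974.00 mL


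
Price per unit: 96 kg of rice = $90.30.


Unit rate = total / quantity
= 90.30 / 96
= $0.94 per unit

$0.94 per unit


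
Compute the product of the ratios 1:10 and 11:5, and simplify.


Compound ratio = (1×11) : (10×5)
= 11:50
GCD = 1
= 11:50

11:50


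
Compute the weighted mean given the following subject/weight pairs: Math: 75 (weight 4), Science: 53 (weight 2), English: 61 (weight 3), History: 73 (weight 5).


Numerator = 75×4 + 53×2 + 61×3 + 73×5
= 300 + 106 + 183 + 365
= 954
Total weight = 14
Weighted avg = 954/14
= 68.14

68.14


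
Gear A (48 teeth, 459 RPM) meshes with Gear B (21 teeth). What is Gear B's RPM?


Gear ratio = 48:21 = 16:7
RPM_B = RPM_A × (teeth_A / teeth_B)
= 459 × (48/21)
= 1049.1 RPM

1049.1 RPM


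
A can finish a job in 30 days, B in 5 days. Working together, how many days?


Rate of A = 1/30 per day
Rate of B = 1/5 per day
Combined rate = 1/30 + 1/5 = 35/150 ≈ 0.2333 per day
Days = 1 / combined rate = 150/35
≈ 4.29 days

4.29 days


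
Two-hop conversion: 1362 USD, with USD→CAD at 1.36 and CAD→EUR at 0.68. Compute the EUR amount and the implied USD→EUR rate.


Step 1: 1362 USD × 1.36 = 1852.32 CAD
Step 2: 1852.32 CAD × 0.68 = 1259.58 EUR
Implied rate USD→EUR = 1.36 × 0.68 = 0.9248
= 1259.58 EUR; implied rate 0.9248 EUR/USD

1259.58 EUR; implied rate 0.9248 EUR/USD


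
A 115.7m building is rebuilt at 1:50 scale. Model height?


Model size = real / scale
= 115.7 / 50
= 2.3140 m

2.3140 m


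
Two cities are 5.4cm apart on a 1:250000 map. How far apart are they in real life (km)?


Real distance = map distance × scale
= 5.4cm × 250000
= 1350000 cm = 13500.0 m
= 13.500 km

13.500 km


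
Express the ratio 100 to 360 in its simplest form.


GCD(100, 360) = 20
100/20 : 360/20
= 5:18

5:18


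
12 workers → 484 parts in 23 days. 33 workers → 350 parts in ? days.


Days ∝ work / workers, so d₂ = d₁ × (m₁/m₂) × (w₂/w₁)
Workers factor (inverse): 12/33 ≈ 0.3636
Work factor (direct): 350/484 ≈ 0.7231
d₂ = 23 × 12/33 × 350/484 = (23 × 12 × 350) / (33 × 484) = 96600/15972
≈ 6.05 days

6.05 days


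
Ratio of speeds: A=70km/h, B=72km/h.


Ratio = 70:72
GCD = 2
Simplified = 35:36
Time ratio (same distance) = 36:35
Speed ratio = 35:36

35:36


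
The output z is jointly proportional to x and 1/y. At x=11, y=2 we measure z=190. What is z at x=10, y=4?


z = k·x/y
Solve for k using the known point: k = z·y/x = 190×2/11 = 380/11 ≈ 34.5455
Now evaluate at x=10, y=4:
z = k × 10 / 4 = (380 × 10) / (11 × 4) = 3800/44
≈ 86.3636

86.3636


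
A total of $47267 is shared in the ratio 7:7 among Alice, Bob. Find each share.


Total parts = 7 + 7 = 14
Alice: 47267 × 7/14 = 23633.50
Bob: 47267 × 7/14 = 23633.50
= Alice: $23633.50, Bob: $23633.50

Alice: $23633.50, Bob: $23633.50


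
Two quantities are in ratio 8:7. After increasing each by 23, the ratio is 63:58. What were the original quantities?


Let A = 8k, B = 7k.
(8k + 23) / (7k + 23) = 63/58
Cross-multiply: 58(8k + 23) = 63(7k + 23)
464k + 1334 = 441k + 1449
464k - 441k = 1449 - 1334
23k = 115
k = 115/23 = 5
A = 8×5 = 40, B = 7×5 = 35
= A = 40, B = 35

A = 40, B = 35


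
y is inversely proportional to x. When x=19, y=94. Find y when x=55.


Inverse proportion: x × y = constant
k = 19 × 94 = 1786
y₂ = k / 55 = 1786 / 55
= 32.47

32.47


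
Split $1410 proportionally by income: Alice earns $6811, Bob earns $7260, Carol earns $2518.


Total income = 6811 + 7260 + 2518 = $16589
Alice: $1410 × 6811/16589 = $578.91
Bob: $1410 × 7260/16589 = $617.07
Carol: $1410 × 2518/16589 = $214.02
= Alice: $578.91, Bob: $617.07, Carol: $214.02

Alice: $578.91, Bob: $617.07, Carol: $214.02


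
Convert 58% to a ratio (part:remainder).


58% means 58 parts out of 100; remainder = 42
Part : remainder = 58:42
GCD = 2
= 29:21

29:21


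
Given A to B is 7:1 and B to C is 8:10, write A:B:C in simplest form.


Match B: multiply A:B by 8 → 56:8
Multiply B:C by 1 → 8:10
Combined: 56:8:10
GCD = 2
= 28:4:5

28:4:5


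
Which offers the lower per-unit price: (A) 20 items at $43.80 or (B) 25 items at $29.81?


Deal A: $43.80/20 = $2.1900/unit
Deal B: $29.81/25 = $1.1924/unit
B is cheaper per unit
= Deal B

Deal B


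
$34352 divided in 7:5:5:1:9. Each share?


Total parts = 7 + 5 + 5 + 1 + 9 = 27
Part 1: 34352 × 7/27 = 8906.07
Part 2: 34352 × 5/27 = 6361.48
Part 3: 34352 × 5/27 = 6361.48
Part 4: 34352 × 1/27 = 1272.30
Part 5: 34352 × 9/27 = 11450.67
= Part 1: $8906.07, Part 2: $6361.48, Part 3: $6361.48, Part 4: $1272.30, Part 5: $11450.67

Part 1: $8906.07, Part 2: $6361.48, Part 3: $6361.48, Part 4: $1272.30, Part 5: $11450.67


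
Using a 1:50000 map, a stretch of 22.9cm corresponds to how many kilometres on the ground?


Real distance = map distance × scale
= 22.9cm × 50000
= 1145000 cm = 11450.0 m
= 11.450 km

11.450 km


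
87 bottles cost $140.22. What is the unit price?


Unit rate = total / quantity
= 140.22 / 87
= $1.61 per unit

$1.61 per unit


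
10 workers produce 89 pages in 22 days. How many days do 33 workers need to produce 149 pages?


Days ∝ work / workers, so d₂ = d₁ × (m₁/m₂) × (w₂/w₁)
Workers factor (inverse): 10/33 ≈ 0.3030
Work factor (direct): 149/89 ≈ 1.6742
d₂ = 22 × 10/33 × 149/89 = (22 × 10 × 149) / (33 × 89) = 32780/2937
≈ 11.16 days

11.16 days


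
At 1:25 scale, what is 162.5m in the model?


Model size = real / scale
= 162.5 / 25
= 6.5000 m

6.5000 m


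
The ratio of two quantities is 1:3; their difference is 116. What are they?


Let A = 1k, B = 3k.
3k - 1k = 116
2k = 116 → k = 116/2 = 58
A = 1×58 = 58, B = 3×58 = 174
= A = 58, B = 174

A = 58, B = 174


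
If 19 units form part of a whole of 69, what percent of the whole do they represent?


Percentage = (part / whole) × 100
= (19 / 69) × 100
≈ 27.54%

27.54%


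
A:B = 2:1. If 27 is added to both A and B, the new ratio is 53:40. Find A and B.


Let A = 2k, B = 1k.
(2k + 27) / (1k + 27) = 53/40
Cross-multiply: 40(2k + 27) = 53(1k + 27)
80k + 1080 = 53k + 1431
80k - 53k = 1431 - 1080
27k = 351
k = 351/27 = 13
A = 2×13 = 26, B = 1×13 = 13
= A = 26, B = 13

A = 26, B = 13


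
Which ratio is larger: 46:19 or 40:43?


46/19 = 2.4211
40/43 = 0.9302
2.4211 > 0.9302, so 46:19 is greater
= 46:19

46:19


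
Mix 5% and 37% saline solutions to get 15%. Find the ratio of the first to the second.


Let x parts of 5% mix with y parts of 37%.
5x + 37y = 15(x + y)
5x + 37y = 15x + 15y
x(5 - 15) = y(15 - 37)
x/y = (37 - 15)/(15 - 5) = 22/10
Simplify: 11:5
= 11:5

11:5


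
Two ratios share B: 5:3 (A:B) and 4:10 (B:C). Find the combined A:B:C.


Match B: multiply A:B by 4 → 20:12
Multiply B:C by 3 → 12:30
Combined: 20:12:30
GCD = 2
= 10:6:15

10:6:15


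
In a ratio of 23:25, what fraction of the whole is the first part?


Total parts = 23 + 25 = 48
First part: 23/48 = 23/48
= 23/48

23/48


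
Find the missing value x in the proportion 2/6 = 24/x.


Cross multiply: 2 × x = 6 × 24
2x = 144
x = 144 / 2
= 72.00

72.00


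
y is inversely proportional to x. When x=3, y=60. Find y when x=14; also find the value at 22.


Inverse proportion: x × y = constant
k = 3 × 60 = 180
At x=14: k/14 = 12.86
At x=22: k/22 = 8.18
= 12.86 and 8.18

12.86 and 8.18


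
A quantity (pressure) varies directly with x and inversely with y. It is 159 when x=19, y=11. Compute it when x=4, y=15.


z = k·x/y
Solve for k using the known point: k = z·y/x = 159×11/19 = 1749/19 ≈ 92.0526
Now evaluate at x=4, y=15:
z = k × 4 / 15 = (1749 × 4) / (19 × 15) = 6996/285
≈ 24.5474

24.5474


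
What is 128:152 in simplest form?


GCD(128, 152) = 8
128/8 : 152/8
= 16:19

16:19


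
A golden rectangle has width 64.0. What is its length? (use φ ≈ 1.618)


φ = (1 + √5) / 2 ≈ 1.618
Length = width × φ = 64.0 × 1.618 = 103.552
≈ 103.55

103.55


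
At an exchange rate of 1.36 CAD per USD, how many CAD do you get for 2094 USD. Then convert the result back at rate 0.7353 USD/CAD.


Amount × rate = 2094 × 1.36 = 2847.84 CAD
Round-trip: 2847.84 × 0.7353 = 2094.02 USD
= 2847.84 CAD, then 2094.02 USD

2847.84 CAD, then 2094.02 USD


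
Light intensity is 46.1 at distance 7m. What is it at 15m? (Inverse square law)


I₁d₁² = I₂d₂²
I₂ = I₁ × (d₁/d₂)²
= 46.1 × (7/15)²
= 46.1 × 49/225
= 2258.9/225
≈ 10.0396

10.0396


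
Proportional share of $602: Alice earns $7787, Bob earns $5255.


Total income = 7787 + 5255 = $13042
Alice: $602 × 7787/13042 = $359.44
Bob: $602 × 5255/13042 = $242.56
= Alice: $359.44, Bob: $242.56

Alice: $359.44, Bob: $242.56


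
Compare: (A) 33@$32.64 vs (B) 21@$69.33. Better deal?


Deal A: $32.64/33 = $0.9891/unit
Deal B: $69.33/21 = $3.3014/unit
A is cheaper per unit
= Deal A

Deal A


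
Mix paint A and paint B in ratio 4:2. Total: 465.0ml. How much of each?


Total parts = 4 + 2 = 6
paint A: 465.0 × 4/6 = 310.0ml
paint B: 465.0 × 2/6 = 155.0ml
= 310.0ml and 155.0ml

310.0ml and 155.0ml


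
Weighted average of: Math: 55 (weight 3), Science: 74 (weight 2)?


Numerator = 55×3 + 74×2
= 165 + 148
= 313
Total weight = 5
Weighted avg = 313/5
= 62.60

62.60


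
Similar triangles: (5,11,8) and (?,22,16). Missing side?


Scale factor = 22/11 = 2
Missing side = 5 × 2
= 10.0

10.0


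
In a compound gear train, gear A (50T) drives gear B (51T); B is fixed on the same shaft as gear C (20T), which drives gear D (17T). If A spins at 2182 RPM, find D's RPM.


Stage 1: RPM_B = RPM_A × t_A/t_B = 2182 × 50/51 = 109100/51 ≈ 2139.22
B and C share a shaft → RPM_C = RPM_B
Stage 2: RPM_D = RPM_C × t_C/t_D = RPM_A × (t_A×t_C)/(t_B×t_D)
Overall ratio = (50×20)/(51×17) = 1000/867
RPM_D = 2182 × 1000/867 = 2182000/867
≈ 2516.72 RPM

2516.72 RPM


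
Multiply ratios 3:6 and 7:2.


Compound ratio = (3×7) : (6×2)
= 21:12
GCD = 3
= 7:4

7:4


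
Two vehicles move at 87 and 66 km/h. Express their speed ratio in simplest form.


Ratio = 87:66
GCD = 3
Simplified = 29:22
Time ratio (same distance) = 22:29
Speed ratio = 29:22

29:22


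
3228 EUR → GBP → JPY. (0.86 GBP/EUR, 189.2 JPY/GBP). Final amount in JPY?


Step 1: 3228 EUR × 0.86 = 2776.08 GBP
Step 2: 2776.08 GBP × 189.2 = 525234.34 JPY
Implied rate EUR→JPY = 0.86 × 189.2 = 162.7120
= 525234.34 JPY

525234.34 JPY


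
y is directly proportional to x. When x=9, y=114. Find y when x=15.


Direct proportion: y/x = constant
k = 114/9 ≈ 12.6667
y₂ = k × 15 = 114 × 15 / 9 = 1710/9
= 190.00

190.00


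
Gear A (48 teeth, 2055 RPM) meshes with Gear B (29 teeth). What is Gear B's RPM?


Gear ratio = 48:29 = 48:29
RPM_B = RPM_A × (teeth_A / teeth_B)
= 2055 × (48/29)
= 3401.4 RPM

3401.4 RPM


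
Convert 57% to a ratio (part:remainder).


57% means 57 parts out of 100; remainder = 43
Part : remainder = 57:43
GCD = 1
= 57:43

57:43
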